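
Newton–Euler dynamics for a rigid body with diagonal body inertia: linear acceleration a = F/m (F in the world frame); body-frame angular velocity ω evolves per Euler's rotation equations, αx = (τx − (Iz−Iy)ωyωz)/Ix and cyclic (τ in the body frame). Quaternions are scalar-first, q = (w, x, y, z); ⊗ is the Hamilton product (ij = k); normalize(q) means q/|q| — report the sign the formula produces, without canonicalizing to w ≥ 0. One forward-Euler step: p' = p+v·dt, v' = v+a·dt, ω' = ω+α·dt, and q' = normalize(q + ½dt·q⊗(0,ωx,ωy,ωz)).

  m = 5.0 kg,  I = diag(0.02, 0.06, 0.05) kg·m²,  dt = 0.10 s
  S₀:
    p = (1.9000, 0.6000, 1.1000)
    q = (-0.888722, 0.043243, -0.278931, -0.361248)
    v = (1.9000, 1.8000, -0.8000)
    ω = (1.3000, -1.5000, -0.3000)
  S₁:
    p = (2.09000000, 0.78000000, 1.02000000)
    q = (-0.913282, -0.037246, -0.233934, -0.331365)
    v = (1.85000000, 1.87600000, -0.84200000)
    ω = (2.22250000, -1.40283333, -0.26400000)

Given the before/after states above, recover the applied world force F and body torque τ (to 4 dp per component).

F = (-2.5000, 3.8000, -2.1000)
τ = (0.1800, 0.0700, -0.0600)

velocity change Δv = (-0.05000000, 0.07600000, -0.04200000)
F = m·Δv/dt = (-2.5000, 3.8000, -2.1000)
Δω = ω₁−ω₀ = (0.92250000, 0.09716667, 0.03600000)
precession coupling = (-0.0045, 0.0117, -0.0780)
I·α + gyro = (0.1800, 0.0700, -0.0600)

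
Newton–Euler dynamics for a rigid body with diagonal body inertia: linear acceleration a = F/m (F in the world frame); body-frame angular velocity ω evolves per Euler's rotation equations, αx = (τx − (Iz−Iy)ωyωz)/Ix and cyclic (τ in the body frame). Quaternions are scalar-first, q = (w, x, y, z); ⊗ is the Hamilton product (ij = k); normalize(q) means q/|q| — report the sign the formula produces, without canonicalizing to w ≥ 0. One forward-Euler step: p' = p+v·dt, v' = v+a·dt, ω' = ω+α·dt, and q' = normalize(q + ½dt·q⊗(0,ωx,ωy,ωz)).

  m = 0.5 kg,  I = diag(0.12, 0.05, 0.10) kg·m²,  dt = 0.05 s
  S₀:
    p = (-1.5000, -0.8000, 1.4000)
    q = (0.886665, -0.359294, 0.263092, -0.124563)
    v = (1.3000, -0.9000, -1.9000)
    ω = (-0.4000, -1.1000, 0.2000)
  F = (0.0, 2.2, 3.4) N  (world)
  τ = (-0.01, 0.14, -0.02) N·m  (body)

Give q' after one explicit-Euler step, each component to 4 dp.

q' = (0.8905, -0.3701, 0.2416, -0.1076)

Hamilton product q⊗(0,ω) = (0.1705962, -0.4390669, -0.8536475, 0.6777932)
q' = normalize(q + ½dt·q⊗(0,ω)) = (0.8905, -0.3701, 0.2416, -0.1076)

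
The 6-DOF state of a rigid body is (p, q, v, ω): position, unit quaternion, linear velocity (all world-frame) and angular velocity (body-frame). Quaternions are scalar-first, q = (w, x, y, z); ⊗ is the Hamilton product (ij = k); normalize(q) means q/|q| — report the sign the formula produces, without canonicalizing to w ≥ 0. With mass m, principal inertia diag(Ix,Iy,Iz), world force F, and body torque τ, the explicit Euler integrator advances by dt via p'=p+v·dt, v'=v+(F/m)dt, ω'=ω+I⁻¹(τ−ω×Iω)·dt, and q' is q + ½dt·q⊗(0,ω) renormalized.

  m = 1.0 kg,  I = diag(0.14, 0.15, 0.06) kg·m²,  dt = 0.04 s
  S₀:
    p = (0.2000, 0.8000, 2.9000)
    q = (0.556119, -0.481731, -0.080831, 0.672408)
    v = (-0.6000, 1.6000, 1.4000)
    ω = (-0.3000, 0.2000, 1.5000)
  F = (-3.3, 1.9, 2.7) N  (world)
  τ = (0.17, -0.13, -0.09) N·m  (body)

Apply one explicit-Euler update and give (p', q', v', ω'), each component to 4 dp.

p' = (0.1760, 0.8640, 2.9560)
q' = (0.5331, -0.4899, -0.0682, 0.6864)
v' = (-0.7320, 1.6760, 1.5080)
ω' = (-0.2437, 0.1749, 1.4404)

p' = p + v·dt = (0.1760, 0.8640, 2.9560)
v + (F/m)dt = (-0.7320, 1.6760, 1.5080)
gyro term ω×Iω = (-0.0270, -0.0360, -0.0006)
angular accel α = (1.4071, -0.6267, -1.4900)
new body rate ω' = (-0.2437, 0.1749, 1.4404)
Hamilton product q⊗(0,ω) = (-1.1369651, -0.4225638, 0.6320979, 0.7135830)
q + ½dt·q⊗(0,ω), renormalized = (0.5331, -0.4899, -0.0682, 0.6864)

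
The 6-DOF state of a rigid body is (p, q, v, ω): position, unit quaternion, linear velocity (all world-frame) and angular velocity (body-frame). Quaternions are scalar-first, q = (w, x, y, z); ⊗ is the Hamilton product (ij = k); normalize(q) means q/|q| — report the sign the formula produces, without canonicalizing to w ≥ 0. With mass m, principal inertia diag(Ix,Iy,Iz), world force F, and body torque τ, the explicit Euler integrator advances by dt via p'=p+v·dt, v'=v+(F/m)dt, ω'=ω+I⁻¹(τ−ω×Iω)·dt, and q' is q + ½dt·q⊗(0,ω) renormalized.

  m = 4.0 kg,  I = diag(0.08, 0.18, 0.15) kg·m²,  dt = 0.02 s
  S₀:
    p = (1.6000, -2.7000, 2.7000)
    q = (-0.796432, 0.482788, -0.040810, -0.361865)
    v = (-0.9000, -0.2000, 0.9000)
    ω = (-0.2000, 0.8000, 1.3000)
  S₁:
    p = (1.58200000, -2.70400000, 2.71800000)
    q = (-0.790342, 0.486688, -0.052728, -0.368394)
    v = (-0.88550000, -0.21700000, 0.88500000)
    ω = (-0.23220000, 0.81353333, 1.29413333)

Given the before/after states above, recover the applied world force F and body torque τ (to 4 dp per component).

F = (2.9000, -3.4000, -3.0000)
τ = (-0.1600, 0.1400, -0.0600)

rate change Δω = (-0.03220000, 0.01353333, -0.00586667)
I·α + gyro = (-0.1600, 0.1400, -0.0600)
Δv = v₁−v₀ = (0.01450000, -0.01700000, -0.01500000)
applied force F = (2.9000, -3.4000, -3.0000)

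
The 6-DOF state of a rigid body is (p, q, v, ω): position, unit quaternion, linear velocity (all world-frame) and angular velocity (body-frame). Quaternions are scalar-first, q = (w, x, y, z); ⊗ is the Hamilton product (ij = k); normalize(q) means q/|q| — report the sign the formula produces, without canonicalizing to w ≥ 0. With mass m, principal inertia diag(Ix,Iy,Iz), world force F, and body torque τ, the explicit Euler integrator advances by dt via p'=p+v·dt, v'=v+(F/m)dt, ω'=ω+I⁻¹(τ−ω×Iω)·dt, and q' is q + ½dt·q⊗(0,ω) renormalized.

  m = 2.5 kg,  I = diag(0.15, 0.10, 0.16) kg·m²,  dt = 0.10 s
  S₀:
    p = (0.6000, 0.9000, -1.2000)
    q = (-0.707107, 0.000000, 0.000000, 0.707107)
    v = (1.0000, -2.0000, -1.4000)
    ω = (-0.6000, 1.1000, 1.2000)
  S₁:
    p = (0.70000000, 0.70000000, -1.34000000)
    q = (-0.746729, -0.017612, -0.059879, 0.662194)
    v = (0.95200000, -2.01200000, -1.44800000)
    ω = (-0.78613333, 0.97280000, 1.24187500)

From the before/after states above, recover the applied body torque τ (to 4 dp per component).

Δω = ω₁−ω₀ = (-0.18613333, -0.12720000, 0.04187500)
τ = I·(Δω/dt) + ω₀×(Iω₀) = (-0.2000, -0.1200, 0.1000)

τ = (-0.2000, -0.1200, 0.1000)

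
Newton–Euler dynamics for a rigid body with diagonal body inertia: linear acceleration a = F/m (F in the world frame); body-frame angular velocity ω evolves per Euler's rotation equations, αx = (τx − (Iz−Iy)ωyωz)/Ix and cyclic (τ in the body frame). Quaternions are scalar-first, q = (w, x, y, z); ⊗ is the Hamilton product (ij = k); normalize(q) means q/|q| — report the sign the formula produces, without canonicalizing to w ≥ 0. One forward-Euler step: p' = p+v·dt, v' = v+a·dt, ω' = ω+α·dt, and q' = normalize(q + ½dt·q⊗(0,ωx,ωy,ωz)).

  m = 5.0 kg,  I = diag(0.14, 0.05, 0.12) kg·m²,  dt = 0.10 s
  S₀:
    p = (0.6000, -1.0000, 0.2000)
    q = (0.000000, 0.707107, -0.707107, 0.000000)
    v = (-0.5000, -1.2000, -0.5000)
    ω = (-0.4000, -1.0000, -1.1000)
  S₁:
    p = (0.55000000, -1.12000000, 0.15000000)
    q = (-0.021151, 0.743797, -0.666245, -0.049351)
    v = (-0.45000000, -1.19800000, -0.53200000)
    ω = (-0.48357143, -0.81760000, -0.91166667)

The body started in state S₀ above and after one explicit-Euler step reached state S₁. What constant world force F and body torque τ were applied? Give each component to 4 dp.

F = (2.5000, 0.1000, -1.6000)
τ = (-0.0400, 0.1000, 0.1900)

Δv = v₁−v₀ = (0.05000000, 0.00200000, -0.03200000)
m·(v₁−v₀)/dt = (2.5000, 0.1000, -1.6000)
rate change Δω = (-0.08357143, 0.18240000, 0.18833333)
precession coupling = (0.0770, 0.0088, -0.0360)
I·α + gyro = (-0.0400, 0.1000, 0.1900)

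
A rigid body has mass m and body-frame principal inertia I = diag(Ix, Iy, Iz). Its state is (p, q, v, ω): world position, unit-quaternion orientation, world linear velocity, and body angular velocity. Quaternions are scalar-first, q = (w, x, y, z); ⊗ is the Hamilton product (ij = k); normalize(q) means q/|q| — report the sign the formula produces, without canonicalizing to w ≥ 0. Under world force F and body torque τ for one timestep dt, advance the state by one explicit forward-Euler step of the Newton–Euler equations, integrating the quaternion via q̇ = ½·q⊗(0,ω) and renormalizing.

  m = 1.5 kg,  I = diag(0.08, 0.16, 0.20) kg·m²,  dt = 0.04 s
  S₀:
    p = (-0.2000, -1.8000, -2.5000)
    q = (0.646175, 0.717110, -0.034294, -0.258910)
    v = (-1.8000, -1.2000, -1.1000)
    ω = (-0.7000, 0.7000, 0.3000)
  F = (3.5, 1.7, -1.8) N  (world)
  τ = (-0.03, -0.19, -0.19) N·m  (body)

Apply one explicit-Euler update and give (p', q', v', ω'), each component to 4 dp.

precession coupling ω×(Iω) = (0.0084, 0.0252, -0.0392)
(τ − ω×Iω)/I = (-0.4800, -1.3450, -0.7540)
ω + α·dt = (-0.7192, 0.6462, 0.2698)
Hamilton product q⊗(0,ω) = (0.6036558, -0.2813737, 0.4184265, 0.6718237)
q + ½dt·q⊗(0,ω), renormalized = (0.6581, 0.7113, -0.0259, -0.2454)
p' = p + v·dt = (-0.2720, -1.8480, -2.5440)
v + (F/m)dt = (-1.7067, -1.1547, -1.1480)

p' = (-0.2720, -1.8480, -2.5440)
q' = (0.6581, 0.7113, -0.0259, -0.2454)
v' = (-1.7067, -1.1547, -1.1480)
ω' = (-0.7192, 0.6462, 0.2698)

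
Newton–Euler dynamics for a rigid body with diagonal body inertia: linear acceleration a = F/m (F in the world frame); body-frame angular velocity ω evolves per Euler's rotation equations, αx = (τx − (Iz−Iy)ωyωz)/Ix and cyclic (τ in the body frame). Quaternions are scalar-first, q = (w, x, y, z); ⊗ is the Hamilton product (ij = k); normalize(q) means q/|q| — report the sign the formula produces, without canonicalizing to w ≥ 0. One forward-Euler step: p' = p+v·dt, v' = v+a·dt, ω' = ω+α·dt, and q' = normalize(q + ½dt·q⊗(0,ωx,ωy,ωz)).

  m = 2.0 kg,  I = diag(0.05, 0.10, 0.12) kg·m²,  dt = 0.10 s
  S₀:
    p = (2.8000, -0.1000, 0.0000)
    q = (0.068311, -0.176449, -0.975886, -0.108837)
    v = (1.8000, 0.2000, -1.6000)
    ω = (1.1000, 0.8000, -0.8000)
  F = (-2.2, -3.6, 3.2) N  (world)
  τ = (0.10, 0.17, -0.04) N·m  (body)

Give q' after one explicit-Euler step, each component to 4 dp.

2q̇ = q⊗(0,ω) = (0.8877331, 0.9429205, -0.2062311, 0.8776666)
updated quaternion q' = (0.1123, -0.1289, -0.9831, -0.0648)

q' = (0.1123, -0.1289, -0.9831, -0.0648)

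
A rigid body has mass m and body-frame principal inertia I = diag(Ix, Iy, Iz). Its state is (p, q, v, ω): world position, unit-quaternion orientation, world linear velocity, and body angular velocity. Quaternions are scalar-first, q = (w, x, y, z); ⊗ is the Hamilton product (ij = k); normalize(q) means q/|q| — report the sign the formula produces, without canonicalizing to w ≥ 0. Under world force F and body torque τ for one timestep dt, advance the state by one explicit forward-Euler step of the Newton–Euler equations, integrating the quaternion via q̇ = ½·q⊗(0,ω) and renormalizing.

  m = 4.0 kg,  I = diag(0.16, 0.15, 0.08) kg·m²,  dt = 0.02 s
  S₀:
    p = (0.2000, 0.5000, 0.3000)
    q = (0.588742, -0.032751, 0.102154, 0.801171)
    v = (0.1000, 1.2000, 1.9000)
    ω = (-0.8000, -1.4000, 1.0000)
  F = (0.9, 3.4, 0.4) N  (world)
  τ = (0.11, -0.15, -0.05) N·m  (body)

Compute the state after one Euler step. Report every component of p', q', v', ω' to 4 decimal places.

p' = (0.2020, 0.5240, 0.3380)
q' = (0.5818, -0.0252, 0.0878, 0.8082)
v' = (0.1045, 1.2170, 1.9020)
ω' = (-0.7985, -1.4115, 0.9903)

α = I⁻¹(τ − ω×Iω) = (0.0750, -0.5733, -0.4850)
ω + α·dt = (-0.7985, -1.4115, 0.9903)
q⊗(0,ω) = (-0.6843562, 0.7527998, -1.4324246, 0.7163166)
q' = normalize(q + ½dt·q⊗(0,ω)) = (0.5818, -0.0252, 0.0878, 0.8082)
a = F/m = (0.2250, 0.8500, 0.1000)
p + v·dt = (0.2020, 0.5240, 0.3380)
new velocity v' = (0.1045, 1.2170, 1.9020)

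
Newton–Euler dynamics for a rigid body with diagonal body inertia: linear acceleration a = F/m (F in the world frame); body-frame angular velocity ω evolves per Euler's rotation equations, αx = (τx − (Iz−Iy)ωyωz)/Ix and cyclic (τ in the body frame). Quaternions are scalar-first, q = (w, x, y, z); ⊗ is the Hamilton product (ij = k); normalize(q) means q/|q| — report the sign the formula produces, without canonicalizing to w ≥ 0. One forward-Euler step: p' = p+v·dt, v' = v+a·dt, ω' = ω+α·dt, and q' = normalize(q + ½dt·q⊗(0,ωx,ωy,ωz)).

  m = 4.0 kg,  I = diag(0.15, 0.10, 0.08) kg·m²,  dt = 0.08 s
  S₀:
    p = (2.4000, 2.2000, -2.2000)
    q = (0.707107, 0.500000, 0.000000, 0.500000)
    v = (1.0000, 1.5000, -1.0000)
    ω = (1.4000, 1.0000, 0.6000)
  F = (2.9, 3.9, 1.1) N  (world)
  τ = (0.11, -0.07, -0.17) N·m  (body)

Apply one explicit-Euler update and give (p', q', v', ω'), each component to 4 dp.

a = (0.7250, 0.9750, 0.2750)
new position p' = (2.4800, 2.3200, -2.2800)
v + (F/m)dt = (1.0580, 1.5780, -0.9780)
precession coupling ω×(Iω) = (-0.0120, 0.0588, -0.0700)
(τ − ω×Iω)/I = (0.8133, -1.2880, -1.2500)
ω' = ω + α·dt = (1.4651, 0.8970, 0.5000)
Hamilton product q⊗(0,ω) = (-1.0000000, 0.4899498, 1.1071070, 0.9242642)
updated quaternion q' = (0.6653, 0.5182, 0.0442, 0.5355)

p' = (2.4800, 2.3200, -2.2800)
q' = (0.6653, 0.5182, 0.0442, 0.5355)
v' = (1.0580, 1.5780, -0.9780)
ω' = (1.4651, 0.8970, 0.5000)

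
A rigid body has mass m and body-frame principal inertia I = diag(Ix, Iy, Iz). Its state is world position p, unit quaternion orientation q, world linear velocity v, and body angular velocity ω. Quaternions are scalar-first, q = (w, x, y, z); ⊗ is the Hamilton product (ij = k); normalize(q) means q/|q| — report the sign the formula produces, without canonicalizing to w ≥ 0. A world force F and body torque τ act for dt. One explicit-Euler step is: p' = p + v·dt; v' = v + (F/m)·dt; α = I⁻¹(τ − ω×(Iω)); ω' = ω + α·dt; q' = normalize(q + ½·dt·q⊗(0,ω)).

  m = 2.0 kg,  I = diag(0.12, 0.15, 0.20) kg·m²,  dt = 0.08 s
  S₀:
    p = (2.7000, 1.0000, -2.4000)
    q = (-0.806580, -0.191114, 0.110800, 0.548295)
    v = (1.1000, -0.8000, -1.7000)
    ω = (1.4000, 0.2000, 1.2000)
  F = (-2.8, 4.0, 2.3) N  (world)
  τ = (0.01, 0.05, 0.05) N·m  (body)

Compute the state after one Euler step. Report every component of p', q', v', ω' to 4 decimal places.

p' = (2.7880, 0.9360, -2.5360)
q' = (-0.8208, -0.2347, 0.1438, 0.5005)
v' = (0.9880, -0.6400, -1.6080)
ω' = (1.3987, 0.2983, 1.2166)

ω×(Iω) gyroscopic = (0.0120, -0.1344, 0.0084)
angular accel α = (-0.0167, 1.2293, 0.2080)
new body rate ω' = (1.3987, 0.2983, 1.2166)
q⊗(0,ω) = (-0.4125544, -1.1059110, 0.8356338, -1.1612388)
updated quaternion q' = (-0.8208, -0.2347, 0.1438, 0.5005)
linear accel F/m = (-1.4000, 2.0000, 1.1500)
p + v·dt = (2.7880, 0.9360, -2.5360)
v + (F/m)dt = (0.9880, -0.6400, -1.6080)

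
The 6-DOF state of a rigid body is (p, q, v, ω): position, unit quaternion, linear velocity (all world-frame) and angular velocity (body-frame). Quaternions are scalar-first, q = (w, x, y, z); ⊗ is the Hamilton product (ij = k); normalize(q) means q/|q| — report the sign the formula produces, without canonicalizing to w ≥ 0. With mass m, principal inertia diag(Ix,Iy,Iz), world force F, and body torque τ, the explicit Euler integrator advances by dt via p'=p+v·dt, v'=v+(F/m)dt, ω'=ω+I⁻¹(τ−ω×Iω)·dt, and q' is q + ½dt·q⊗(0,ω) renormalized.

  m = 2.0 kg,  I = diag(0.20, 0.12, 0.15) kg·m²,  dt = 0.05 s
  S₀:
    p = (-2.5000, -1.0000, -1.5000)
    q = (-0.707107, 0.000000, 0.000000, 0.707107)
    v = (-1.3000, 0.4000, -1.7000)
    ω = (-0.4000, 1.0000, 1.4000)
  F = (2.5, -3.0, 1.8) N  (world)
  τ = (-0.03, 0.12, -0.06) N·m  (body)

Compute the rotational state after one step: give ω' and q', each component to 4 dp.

ω' = (-0.4180, 1.0617, 1.3693)
q' = (-0.7311, -0.0106, -0.0247, 0.6817)

α = I⁻¹(τ − ω×Iω) = (-0.3600, 1.2333, -0.6133)
ω' = ω + α·dt = (-0.4180, 1.0617, 1.3693)
2q̇ = q⊗(0,ω) = (-0.9899498, -0.4242642, -0.9899498, -0.9899498)
updated quaternion q' = (-0.7311, -0.0106, -0.0247, 0.6817)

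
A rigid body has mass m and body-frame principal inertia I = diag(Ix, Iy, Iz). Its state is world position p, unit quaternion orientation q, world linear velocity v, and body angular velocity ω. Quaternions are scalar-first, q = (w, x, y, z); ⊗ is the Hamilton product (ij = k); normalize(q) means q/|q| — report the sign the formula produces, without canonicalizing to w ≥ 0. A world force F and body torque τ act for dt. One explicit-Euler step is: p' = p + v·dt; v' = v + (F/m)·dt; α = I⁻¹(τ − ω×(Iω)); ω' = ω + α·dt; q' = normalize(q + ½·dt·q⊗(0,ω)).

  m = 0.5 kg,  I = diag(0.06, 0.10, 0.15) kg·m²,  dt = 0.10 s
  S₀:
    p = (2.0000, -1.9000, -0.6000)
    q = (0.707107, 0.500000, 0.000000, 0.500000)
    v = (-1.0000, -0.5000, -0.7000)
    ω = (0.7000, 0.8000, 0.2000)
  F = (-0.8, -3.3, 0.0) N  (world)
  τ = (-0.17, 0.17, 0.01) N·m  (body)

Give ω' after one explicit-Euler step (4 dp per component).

ω' = (0.4033, 0.9826, 0.1917)

ω×(Iω) gyroscopic = (0.0080, -0.0126, 0.0224)
α = I⁻¹(τ − ω×Iω) = (-2.9667, 1.8260, -0.0827)
new body rate ω' = (0.4033, 0.9826, 0.1917)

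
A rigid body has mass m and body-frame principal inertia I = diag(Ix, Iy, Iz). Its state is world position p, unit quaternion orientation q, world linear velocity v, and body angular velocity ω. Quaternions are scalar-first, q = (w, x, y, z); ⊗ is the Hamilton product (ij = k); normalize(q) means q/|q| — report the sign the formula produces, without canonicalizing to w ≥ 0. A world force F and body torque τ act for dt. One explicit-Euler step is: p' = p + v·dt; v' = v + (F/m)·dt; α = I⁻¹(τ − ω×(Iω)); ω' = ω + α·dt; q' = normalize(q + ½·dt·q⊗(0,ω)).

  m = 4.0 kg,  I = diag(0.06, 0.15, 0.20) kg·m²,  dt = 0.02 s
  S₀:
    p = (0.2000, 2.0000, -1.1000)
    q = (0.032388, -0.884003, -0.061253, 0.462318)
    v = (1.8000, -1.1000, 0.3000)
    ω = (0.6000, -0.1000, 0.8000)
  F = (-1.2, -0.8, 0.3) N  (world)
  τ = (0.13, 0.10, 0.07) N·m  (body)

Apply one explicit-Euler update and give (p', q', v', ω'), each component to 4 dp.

p' = (0.2360, 1.9780, -1.0940)
q' = (0.0339, -0.8838, -0.0514, 0.4638)
v' = (1.7940, -1.1040, 0.3015)
ω' = (0.6447, -0.0777, 0.8075)

a = F/m = (-0.3000, -0.2000, 0.0750)
new position p' = (0.2360, 1.9780, -1.0940)
new velocity v' = (1.7940, -1.1040, 0.3015)
precession coupling ω×(Iω) = (-0.0040, -0.0672, -0.0054)
α = I⁻¹(τ − ω×Iω) = (2.2333, 1.1147, 0.3770)
ω' = ω + α·dt = (0.6447, -0.0777, 0.8075)
Hamilton product q⊗(0,ω) = (0.1544221, 0.0166622, 0.9813544, 0.1510625)
q + ½dt·q⊗(0,ω), renormalized = (0.0339, -0.8838, -0.0514, 0.4638)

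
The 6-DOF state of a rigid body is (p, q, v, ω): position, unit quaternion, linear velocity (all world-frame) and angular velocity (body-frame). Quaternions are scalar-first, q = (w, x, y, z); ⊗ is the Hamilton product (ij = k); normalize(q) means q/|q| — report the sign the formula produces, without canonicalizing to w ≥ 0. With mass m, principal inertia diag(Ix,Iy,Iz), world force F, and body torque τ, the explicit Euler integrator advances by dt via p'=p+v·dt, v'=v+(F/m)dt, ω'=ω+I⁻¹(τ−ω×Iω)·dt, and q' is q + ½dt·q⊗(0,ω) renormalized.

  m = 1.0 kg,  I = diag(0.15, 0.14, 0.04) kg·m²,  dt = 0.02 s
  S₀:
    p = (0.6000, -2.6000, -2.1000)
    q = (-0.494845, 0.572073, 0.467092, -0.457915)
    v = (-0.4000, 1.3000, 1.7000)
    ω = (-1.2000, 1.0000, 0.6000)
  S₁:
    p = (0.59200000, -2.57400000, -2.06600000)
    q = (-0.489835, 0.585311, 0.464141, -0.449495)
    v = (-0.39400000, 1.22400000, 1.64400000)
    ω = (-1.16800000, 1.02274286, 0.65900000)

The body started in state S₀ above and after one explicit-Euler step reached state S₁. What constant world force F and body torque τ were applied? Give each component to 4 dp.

F = (0.3000, -3.8000, -2.8000)
τ = (0.1800, 0.0800, 0.1300)

velocity change Δv = (0.00600000, -0.07600000, -0.05600000)
F = m·Δv/dt = (0.3000, -3.8000, -2.8000)
Δω = ω₁−ω₀ = (0.03200000, 0.02274286, 0.05900000)
ω₀×(Iω₀) = (-0.0600, -0.0792, 0.0120)
I·α + gyro = (0.1800, 0.0800, 0.1300)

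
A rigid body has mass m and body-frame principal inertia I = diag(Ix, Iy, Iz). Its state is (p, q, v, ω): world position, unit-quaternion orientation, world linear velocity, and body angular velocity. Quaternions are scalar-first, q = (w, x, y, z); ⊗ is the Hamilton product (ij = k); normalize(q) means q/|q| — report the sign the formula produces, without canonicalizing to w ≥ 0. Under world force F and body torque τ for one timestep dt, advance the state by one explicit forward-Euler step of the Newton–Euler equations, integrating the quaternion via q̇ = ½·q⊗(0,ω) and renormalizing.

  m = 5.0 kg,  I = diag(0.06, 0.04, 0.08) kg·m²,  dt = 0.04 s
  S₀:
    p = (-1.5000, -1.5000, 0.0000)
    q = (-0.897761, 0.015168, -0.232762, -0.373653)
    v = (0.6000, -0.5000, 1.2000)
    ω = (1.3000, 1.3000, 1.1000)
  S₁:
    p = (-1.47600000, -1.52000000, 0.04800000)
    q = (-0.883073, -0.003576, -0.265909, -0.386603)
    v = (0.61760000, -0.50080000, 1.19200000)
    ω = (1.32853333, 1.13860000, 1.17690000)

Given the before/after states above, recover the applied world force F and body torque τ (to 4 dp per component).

F = (2.2000, -0.1000, -1.0000)
τ = (0.1000, -0.1900, 0.1200)

Δω = ω₁−ω₀ = (0.02853333, -0.16140000, 0.07690000)
precession coupling = (0.0572, -0.0286, -0.0338)
applied torque τ = (0.1000, -0.1900, 0.1200)
v₁ − v₀ = (0.01760000, -0.00080000, -0.00800000)
F = m·Δv/dt = (2.2000, -0.1000, -1.0000)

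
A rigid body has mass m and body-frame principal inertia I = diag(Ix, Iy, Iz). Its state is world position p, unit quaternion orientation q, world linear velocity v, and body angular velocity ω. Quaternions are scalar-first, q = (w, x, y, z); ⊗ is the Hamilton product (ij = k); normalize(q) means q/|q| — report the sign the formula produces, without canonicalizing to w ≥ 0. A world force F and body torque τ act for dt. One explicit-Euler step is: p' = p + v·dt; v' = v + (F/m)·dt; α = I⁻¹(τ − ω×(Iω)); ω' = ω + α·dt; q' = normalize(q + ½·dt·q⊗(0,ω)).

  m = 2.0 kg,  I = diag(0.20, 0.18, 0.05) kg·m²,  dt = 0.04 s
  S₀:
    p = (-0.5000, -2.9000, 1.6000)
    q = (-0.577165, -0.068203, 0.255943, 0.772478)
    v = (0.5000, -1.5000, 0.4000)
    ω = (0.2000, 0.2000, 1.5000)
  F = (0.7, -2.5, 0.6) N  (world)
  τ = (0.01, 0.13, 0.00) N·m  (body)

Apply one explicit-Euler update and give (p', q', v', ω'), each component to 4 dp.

ω×(Iω) gyroscopic = (-0.0390, 0.0450, -0.0008)
α = I⁻¹(τ − ω×Iω) = (0.2450, 0.4722, 0.0160)
ω' = ω + α·dt = (0.2098, 0.2189, 1.5006)
Hamilton product q⊗(0,ω) = (-1.1962650, 0.1139859, 0.1413671, -0.9305767)
q' = normalize(q + ½dt·q⊗(0,ω)) = (-0.6008, -0.0659, 0.2586, 0.7535)
a = (0.3500, -1.2500, 0.3000)
p' = p + v·dt = (-0.4800, -2.9600, 1.6160)
new velocity v' = (0.5140, -1.5500, 0.4120)

p' = (-0.4800, -2.9600, 1.6160)
q' = (-0.6008, -0.0659, 0.2586, 0.7535)
v' = (0.5140, -1.5500, 0.4120)
ω' = (0.2098, 0.2189, 1.5006)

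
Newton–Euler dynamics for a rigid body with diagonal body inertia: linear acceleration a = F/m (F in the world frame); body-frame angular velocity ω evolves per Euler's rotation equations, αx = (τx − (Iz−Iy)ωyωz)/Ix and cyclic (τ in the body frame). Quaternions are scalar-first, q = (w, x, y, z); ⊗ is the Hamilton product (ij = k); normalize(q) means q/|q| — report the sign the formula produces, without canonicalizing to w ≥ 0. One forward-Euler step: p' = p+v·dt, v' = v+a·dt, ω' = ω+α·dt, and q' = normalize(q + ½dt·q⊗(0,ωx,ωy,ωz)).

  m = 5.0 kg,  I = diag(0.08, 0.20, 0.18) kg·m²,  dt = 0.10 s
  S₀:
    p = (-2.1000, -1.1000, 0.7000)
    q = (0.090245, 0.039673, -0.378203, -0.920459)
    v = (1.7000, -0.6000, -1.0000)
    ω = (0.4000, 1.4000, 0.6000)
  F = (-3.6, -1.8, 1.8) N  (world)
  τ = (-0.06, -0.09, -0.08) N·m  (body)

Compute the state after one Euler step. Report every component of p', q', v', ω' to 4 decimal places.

(τ − ω×Iω)/I = (-0.5400, -0.3300, -0.8178)
ω + α·dt = (0.3460, 1.3670, 0.5182)
Hamilton product q⊗(0,ω) = (1.0658904, 1.0978188, -0.2656444, 0.2609704)
q + ½dt·q⊗(0,ω), renormalized = (0.1431, 0.0943, -0.3903, -0.9046)
new position p' = (-1.9300, -1.1600, 0.6000)
v + (F/m)dt = (1.6280, -0.6360, -0.9640)

p' = (-1.9300, -1.1600, 0.6000)
q' = (0.1431, 0.0943, -0.3903, -0.9046)
v' = (1.6280, -0.6360, -0.9640)
ω' = (0.3460, 1.3670, 0.5182)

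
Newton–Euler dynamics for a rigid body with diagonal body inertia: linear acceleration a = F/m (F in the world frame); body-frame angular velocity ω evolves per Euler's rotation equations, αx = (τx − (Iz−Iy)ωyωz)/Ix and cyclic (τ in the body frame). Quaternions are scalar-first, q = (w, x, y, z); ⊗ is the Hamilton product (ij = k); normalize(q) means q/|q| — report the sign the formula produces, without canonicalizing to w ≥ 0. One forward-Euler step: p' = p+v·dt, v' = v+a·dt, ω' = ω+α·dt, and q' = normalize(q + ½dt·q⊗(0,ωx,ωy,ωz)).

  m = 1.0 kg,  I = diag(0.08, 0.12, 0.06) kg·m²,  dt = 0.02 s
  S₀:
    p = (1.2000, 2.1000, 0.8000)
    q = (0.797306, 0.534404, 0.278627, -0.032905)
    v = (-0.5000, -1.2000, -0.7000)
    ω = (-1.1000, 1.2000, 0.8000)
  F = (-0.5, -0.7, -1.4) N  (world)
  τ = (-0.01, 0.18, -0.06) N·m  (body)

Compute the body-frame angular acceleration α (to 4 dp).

α = (0.5950, 1.6467, -0.1200)

gyro term ω×Iω = (-0.0576, -0.0176, -0.0528)
angular accel α = (0.5950, 1.6467, -0.1200)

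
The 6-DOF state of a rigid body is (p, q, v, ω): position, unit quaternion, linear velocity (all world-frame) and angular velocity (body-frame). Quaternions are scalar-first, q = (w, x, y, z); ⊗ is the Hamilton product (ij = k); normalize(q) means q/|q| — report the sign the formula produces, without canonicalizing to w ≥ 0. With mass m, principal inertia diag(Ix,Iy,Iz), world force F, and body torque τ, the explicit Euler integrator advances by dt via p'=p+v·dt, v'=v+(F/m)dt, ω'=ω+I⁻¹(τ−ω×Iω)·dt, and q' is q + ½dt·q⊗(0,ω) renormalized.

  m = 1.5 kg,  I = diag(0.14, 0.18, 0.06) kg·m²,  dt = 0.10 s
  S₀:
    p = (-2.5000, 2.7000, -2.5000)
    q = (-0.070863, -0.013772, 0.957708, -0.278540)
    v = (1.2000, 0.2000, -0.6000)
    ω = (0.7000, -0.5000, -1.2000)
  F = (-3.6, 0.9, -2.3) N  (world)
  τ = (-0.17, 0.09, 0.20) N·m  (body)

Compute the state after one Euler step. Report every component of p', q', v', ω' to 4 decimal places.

p' = (-2.3800, 2.7200, -2.5600)
q' = (-0.0630, -0.0805, 0.9463, -0.3066)
v' = (0.9600, 0.2600, -0.7533)
ω' = (0.6300, -0.4127, -0.8433)

new position p' = (-2.3800, 2.7200, -2.5600)
new velocity v' = (0.9600, 0.2600, -0.7533)
precession coupling ω×(Iω) = (-0.0720, -0.0672, -0.0140)
α = I⁻¹(τ − ω×Iω) = (-0.7000, 0.8733, 3.5667)
ω + α·dt = (0.6300, -0.4127, -0.8433)
2q̇ = q⊗(0,ω) = (0.1542464, -1.3381237, -0.1760729, -0.5784740)
updated quaternion q' = (-0.0630, -0.0805, 0.9463, -0.3066)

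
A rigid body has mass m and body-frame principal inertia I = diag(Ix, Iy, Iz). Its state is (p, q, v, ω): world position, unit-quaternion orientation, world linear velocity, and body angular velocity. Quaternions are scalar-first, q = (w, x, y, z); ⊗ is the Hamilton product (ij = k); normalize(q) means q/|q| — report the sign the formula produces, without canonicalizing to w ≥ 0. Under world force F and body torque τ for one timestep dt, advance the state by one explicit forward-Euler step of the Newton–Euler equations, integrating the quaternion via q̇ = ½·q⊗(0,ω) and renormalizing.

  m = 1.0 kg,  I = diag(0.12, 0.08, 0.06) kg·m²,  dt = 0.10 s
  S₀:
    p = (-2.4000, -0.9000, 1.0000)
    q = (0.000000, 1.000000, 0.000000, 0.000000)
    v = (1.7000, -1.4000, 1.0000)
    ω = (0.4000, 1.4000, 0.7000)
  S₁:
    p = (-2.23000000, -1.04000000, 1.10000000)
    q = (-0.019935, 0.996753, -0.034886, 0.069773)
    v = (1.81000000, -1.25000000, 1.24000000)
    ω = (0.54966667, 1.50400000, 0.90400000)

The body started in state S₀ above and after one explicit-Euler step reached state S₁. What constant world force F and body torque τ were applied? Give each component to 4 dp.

v₁ − v₀ = (0.11000000, 0.15000000, 0.24000000)
F = m·Δv/dt = (1.1000, 1.5000, 2.4000)
ω₁ − ω₀ = (0.14966667, 0.10400000, 0.20400000)
precession coupling = (-0.0196, 0.0168, -0.0224)
applied torque τ = (0.1600, 0.1000, 0.1000)

F = (1.1000, 1.5000, 2.4000)
τ = (0.1600, 0.1000, 0.1000)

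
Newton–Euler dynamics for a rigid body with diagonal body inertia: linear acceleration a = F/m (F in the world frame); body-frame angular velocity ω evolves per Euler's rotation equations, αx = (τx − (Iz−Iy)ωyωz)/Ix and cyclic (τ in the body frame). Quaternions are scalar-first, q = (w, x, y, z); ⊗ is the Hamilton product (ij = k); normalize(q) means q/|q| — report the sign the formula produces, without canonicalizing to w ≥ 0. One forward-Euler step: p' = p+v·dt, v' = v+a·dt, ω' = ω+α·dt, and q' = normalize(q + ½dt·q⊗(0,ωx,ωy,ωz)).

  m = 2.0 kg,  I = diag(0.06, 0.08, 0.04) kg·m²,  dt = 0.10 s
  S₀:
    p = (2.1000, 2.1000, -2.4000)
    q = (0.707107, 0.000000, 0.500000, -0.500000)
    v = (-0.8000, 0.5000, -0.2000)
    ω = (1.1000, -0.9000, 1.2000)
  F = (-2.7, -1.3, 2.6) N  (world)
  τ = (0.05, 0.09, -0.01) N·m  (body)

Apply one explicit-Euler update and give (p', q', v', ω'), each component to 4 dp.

p' = (2.0200, 2.1500, -2.4200)
q' = (0.7563, 0.0462, 0.4388, -0.4830)
v' = (-0.9350, 0.4350, -0.0700)
ω' = (1.1113, -0.8205, 1.2245)

new position p' = (2.0200, 2.1500, -2.4200)
new velocity v' = (-0.9350, 0.4350, -0.0700)
ω×(Iω) gyroscopic = (0.0432, 0.0264, -0.0198)
angular accel α = (0.1133, 0.7950, 0.2450)
ω + α·dt = (1.1113, -0.8205, 1.2245)
q⊗(0,ω) = (1.0500000, 0.9278177, -1.1863963, 0.2985284)
q' = normalize(q + ½dt·q⊗(0,ω)) = (0.7563, 0.0462, 0.4388, -0.4830)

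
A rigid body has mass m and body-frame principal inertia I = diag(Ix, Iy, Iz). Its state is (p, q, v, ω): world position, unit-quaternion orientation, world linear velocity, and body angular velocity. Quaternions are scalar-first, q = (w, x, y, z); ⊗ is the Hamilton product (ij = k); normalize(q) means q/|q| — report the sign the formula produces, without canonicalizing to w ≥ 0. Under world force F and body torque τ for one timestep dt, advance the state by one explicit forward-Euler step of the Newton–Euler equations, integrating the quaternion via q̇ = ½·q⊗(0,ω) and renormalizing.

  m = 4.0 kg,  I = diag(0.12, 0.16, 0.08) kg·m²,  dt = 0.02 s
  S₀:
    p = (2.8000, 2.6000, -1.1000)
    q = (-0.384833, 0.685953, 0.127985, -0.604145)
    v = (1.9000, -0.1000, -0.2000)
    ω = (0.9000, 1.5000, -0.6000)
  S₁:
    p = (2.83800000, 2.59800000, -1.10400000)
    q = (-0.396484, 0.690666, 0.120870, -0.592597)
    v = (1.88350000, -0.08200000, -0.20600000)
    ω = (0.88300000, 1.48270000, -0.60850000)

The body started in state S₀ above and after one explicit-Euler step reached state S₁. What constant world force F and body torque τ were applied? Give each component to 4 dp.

F = (-3.3000, 3.6000, -1.2000)
τ = (-0.0300, -0.1600, 0.0200)

Δω = ω₁−ω₀ = (-0.01700000, -0.01730000, -0.00850000)
gyro term ω₀×Iω₀ = (0.0720, -0.0216, 0.0540)
I·α + gyro = (-0.0300, -0.1600, 0.0200)
v₁ − v₀ = (-0.01650000, 0.01800000, -0.00600000)
m·(v₁−v₀)/dt = (-3.3000, 3.6000, -1.2000)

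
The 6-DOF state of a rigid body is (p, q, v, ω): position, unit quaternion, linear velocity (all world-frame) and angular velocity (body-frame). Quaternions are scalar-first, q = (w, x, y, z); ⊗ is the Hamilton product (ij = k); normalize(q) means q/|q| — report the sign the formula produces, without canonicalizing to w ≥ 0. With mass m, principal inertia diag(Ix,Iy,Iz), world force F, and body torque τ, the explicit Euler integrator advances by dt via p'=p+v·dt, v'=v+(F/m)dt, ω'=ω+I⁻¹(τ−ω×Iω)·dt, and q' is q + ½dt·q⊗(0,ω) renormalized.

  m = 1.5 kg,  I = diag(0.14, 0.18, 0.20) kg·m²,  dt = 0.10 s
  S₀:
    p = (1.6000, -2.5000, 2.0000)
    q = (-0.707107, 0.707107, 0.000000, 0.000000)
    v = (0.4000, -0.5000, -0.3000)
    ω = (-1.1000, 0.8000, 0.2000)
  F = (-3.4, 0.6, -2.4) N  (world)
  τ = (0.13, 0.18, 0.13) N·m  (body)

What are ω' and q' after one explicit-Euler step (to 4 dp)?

ω' = (-1.0094, 0.8927, 0.2826)
q' = (-0.6666, 0.7442, -0.0353, 0.0212)

ω×(Iω) gyroscopic = (0.0032, 0.0132, -0.0352)
α = I⁻¹(τ − ω×Iω) = (0.9057, 0.9267, 0.8260)
ω + α·dt = (-1.0094, 0.8927, 0.2826)
2q̇ = q⊗(0,ω) = (0.7778177, 0.7778177, -0.7071070, 0.4242642)
q' = normalize(q + ½dt·q⊗(0,ω)) = (-0.6666, 0.7442, -0.0353, 0.0212)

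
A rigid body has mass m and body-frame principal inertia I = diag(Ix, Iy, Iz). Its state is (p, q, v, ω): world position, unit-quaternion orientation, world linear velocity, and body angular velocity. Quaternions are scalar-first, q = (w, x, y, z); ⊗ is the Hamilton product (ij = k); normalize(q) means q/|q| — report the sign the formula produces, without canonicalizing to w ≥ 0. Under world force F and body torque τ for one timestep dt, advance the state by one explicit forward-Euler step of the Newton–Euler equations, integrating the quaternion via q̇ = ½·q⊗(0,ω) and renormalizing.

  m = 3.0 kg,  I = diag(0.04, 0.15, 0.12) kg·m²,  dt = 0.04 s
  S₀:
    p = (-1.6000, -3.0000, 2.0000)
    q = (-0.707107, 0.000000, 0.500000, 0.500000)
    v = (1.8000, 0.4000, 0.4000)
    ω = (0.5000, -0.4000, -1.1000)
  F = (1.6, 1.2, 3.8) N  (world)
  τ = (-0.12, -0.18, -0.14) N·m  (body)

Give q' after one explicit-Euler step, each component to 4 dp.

q⊗(0,ω) = (0.7500000, -0.7035535, 0.5328428, 0.5278177)
q' = normalize(q + ½dt·q⊗(0,ω)) = (-0.6919, -0.0141, 0.5105, 0.5104)

q' = (-0.6919, -0.0141, 0.5105, 0.5104)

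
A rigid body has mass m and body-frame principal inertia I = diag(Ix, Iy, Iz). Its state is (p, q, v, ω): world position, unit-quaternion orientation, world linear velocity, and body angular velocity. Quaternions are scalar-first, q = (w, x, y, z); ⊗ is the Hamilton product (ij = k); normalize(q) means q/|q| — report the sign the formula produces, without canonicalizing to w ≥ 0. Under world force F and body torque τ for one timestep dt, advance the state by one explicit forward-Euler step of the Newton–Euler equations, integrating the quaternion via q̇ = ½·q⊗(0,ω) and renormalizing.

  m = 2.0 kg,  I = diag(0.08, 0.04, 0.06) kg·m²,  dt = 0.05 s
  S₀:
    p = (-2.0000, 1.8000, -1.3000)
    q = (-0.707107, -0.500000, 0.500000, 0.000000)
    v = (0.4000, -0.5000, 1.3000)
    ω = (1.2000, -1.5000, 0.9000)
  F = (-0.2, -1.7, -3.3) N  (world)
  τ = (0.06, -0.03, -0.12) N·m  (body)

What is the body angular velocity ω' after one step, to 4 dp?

ω' = (1.2544, -1.5645, 0.7400)

angular accel α = (1.0875, -1.2900, -3.2000)
ω + α·dt = (1.2544, -1.5645, 0.7400)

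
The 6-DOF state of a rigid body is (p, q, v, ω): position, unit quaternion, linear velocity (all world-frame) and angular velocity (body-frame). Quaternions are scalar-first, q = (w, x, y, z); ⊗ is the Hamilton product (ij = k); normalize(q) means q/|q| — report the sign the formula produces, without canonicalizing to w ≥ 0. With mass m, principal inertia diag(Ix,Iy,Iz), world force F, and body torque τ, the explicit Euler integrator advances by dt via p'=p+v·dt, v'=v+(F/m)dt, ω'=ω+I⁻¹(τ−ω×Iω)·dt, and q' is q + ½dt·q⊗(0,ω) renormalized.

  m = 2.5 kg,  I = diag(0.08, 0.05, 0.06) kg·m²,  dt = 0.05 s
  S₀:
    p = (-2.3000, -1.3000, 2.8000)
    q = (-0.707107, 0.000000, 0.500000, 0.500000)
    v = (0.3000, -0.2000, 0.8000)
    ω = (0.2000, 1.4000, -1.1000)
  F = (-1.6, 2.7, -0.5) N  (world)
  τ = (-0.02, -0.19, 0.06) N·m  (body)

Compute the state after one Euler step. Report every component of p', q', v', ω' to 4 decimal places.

p' = (-2.2850, -1.3100, 2.8400)
q' = (-0.7101, -0.0348, 0.4773, 0.5164)
v' = (0.2680, -0.1460, 0.7900)
ω' = (0.1971, 1.2144, -1.0430)

p + v·dt = (-2.2850, -1.3100, 2.8400)
new velocity v' = (0.2680, -0.1460, 0.7900)
precession coupling ω×(Iω) = (-0.0154, -0.0044, -0.0084)
α = I⁻¹(τ − ω×Iω) = (-0.0575, -3.7120, 1.1400)
new body rate ω' = (0.1971, 1.2144, -1.0430)
Hamilton product q⊗(0,ω) = (-0.1500000, -1.3914214, -0.8899498, 0.6778177)
q + ½dt·q⊗(0,ω), renormalized = (-0.7101, -0.0348, 0.4773, 0.5164)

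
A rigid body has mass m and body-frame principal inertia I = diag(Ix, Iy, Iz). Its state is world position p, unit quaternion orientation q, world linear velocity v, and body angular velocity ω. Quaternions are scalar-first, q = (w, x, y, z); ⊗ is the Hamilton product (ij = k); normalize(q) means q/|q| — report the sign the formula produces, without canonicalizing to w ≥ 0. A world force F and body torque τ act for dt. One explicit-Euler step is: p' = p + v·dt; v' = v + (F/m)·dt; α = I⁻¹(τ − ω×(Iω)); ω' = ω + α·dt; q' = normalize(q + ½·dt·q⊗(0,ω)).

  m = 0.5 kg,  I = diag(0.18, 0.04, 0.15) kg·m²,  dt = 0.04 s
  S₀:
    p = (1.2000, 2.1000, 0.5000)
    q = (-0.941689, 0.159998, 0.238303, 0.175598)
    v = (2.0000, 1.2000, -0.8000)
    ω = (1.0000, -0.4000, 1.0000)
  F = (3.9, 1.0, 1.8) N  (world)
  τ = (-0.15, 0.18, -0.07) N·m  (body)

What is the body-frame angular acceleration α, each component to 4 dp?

α = (-0.5889, 3.7500, -0.8400)

gyro term ω×Iω = (-0.0440, 0.0300, 0.0560)
α = I⁻¹(τ − ω×Iω) = (-0.5889, 3.7500, -0.8400)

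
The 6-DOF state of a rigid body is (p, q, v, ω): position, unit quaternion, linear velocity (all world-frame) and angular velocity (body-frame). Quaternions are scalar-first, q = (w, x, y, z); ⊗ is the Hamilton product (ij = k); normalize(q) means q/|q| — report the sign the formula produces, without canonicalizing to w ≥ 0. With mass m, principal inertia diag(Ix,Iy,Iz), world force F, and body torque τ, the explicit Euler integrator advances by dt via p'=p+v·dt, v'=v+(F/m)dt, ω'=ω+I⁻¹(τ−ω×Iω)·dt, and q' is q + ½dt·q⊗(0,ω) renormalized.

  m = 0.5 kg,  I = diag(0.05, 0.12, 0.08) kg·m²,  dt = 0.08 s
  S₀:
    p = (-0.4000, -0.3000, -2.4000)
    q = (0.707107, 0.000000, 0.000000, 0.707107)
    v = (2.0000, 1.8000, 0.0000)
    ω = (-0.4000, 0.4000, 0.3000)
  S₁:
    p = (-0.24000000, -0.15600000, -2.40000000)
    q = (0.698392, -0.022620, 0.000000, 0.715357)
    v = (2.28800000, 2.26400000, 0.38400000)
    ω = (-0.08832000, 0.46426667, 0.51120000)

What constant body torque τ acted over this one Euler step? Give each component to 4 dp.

τ = (0.1900, 0.1000, 0.2000)

ω₁ − ω₀ = (0.31168000, 0.06426667, 0.21120000)
I·α + gyro = (0.1900, 0.1000, 0.2000)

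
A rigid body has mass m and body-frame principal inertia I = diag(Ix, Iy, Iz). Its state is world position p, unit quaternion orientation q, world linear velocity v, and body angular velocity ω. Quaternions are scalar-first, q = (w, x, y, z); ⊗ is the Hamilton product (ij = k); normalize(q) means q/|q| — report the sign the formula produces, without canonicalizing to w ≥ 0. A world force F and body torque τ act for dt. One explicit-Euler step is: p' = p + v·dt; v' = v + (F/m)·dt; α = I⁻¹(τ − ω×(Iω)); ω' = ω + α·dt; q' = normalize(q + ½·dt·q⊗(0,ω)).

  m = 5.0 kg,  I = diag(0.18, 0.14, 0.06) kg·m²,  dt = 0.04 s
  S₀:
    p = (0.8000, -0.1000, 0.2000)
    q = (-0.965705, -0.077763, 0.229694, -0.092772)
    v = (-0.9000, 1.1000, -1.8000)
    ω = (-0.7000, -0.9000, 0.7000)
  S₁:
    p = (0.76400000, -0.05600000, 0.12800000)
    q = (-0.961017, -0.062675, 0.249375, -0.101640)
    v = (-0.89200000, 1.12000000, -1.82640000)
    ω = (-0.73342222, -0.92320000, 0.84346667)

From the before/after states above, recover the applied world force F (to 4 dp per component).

v₁ − v₀ = (0.00800000, 0.02000000, -0.02640000)
applied force F = (1.0000, 2.5000, -3.3000)

F = (1.0000, 2.5000, -3.3000)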